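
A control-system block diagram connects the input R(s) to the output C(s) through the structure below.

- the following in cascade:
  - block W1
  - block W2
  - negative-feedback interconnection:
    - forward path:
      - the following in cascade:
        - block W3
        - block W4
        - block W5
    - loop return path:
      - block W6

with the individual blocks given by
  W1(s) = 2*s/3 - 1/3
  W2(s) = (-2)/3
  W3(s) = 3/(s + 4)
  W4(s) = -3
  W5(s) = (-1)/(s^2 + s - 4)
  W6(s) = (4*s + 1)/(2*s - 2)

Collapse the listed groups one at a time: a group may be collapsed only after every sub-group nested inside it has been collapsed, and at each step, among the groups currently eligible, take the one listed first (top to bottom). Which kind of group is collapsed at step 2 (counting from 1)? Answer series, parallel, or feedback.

Answer: feedback

Working:
Step 1 - reduce the series chain W3, W4, W5
Step 2 - apply the feedback formula to (W3*W4*W5), W6
Step 3 - multiply W1, W2, [(W3*W4*W5)/(1+(W3*W4*W5)*W6)] (series)
So the answer for step 2 is feedback.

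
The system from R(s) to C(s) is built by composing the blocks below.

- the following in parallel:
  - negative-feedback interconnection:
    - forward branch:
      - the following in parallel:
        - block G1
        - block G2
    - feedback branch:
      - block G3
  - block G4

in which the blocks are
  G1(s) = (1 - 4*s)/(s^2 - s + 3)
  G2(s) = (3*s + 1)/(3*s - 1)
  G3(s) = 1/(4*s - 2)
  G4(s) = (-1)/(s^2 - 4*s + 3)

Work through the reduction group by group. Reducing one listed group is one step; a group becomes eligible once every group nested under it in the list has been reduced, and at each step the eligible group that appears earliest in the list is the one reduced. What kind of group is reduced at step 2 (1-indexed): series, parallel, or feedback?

1. parallel reduction of G1, G2
2. apply the feedback formula to (G1+G2), G3
3. combine [(G1+G2)/(1+(G1+G2)*G3)], G4 in parallel
At step 2 the group reduced is feedback.

Therefore the answer is feedback.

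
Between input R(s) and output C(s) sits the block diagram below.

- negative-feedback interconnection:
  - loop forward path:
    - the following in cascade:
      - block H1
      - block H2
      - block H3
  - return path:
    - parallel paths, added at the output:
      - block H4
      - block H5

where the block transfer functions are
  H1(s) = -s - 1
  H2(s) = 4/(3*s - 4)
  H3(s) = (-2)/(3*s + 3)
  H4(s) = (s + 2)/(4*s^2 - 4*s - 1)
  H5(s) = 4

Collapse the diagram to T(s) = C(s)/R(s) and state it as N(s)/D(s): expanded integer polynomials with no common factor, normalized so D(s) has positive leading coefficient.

Step 1: series reduction of H1, H2, H3 gives 8/(9*s - 12)
Step 2: parallel reduction of H4, H5 gives (16*s^2 - 15*s - 2)/(4*s^2 - 4*s - 1)
Step 3: feedback reduction of (H1*H2*H3), (H4+H5), giving the overall T(s)

Therefore the answer is (32*s^2 - 32*s - 8)/(36*s^3 + 44*s^2 - 81*s - 4).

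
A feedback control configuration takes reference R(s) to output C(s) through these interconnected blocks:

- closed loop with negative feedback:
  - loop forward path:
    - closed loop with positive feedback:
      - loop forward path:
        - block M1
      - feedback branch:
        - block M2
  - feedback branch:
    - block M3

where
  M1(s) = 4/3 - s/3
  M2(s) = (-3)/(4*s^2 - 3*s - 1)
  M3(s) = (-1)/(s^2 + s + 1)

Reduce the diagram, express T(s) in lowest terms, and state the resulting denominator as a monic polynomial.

Step 1: apply the feedback formula to M1, M2, giving (-4*s^3 + 19*s^2 - 11*s - 4)/(12*s^2 - 12*s + 9)
Step 2: close the feedback loop around [M1/(1-M1*M2)], M3, giving (-4*s^5 + 15*s^4 + 4*s^3 + 4*s^2 - 15*s - 4)/(12*s^4 + 4*s^3 - 10*s^2 + 8*s + 13)
No further cancellation is possible in the step-2 result, so that is T(s). Its denominator becomes monic after dividing by the leading coefficient 12.

Answer: s^4 + s^3/3 - 5*s^2/6 + 2*s/3 + 13/12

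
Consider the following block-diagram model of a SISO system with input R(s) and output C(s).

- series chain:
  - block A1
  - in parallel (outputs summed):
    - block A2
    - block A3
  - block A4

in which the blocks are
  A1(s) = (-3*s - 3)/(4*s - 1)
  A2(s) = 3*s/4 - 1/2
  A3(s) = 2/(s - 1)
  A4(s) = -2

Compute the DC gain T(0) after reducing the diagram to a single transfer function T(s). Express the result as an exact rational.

(1) parallel reduction of A2, A3: (3*s^2 - 5*s + 10)/(4*s - 4)
(2) cascade A1, (A2+A3), A4: (9*s^3 - 6*s^2 + 15*s + 30)/(8*s^2 - 10*s + 2)
DC gain: substitute s = 0 into T(s) from step 2: T(0) = 30/2 = 15.

Hence the answer: 15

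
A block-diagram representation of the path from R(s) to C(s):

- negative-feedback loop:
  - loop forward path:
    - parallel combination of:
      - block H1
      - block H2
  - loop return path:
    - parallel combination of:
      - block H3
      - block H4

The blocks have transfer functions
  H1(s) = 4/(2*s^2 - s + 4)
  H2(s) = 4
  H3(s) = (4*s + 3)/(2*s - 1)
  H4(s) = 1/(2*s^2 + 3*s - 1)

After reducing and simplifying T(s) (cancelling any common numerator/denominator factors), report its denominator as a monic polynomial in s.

Step 1 - combine H1, H2 in parallel -> (8*s^2 - 4*s + 20)/(2*s^2 - s + 4)
Step 2 - reduce the parallel group H3, H4 -> (8*s^3 + 18*s^2 + 7*s - 4)/(4*s^3 + 4*s^2 - 5*s + 1)
Step 3 - close the feedback loop around (H1+H2), (H3+H4) -> (32*s^5 + 16*s^4 + 24*s^3 + 108*s^2 - 104*s + 20)/(72*s^5 + 116*s^4 + 146*s^3 + 323*s^2 + 135*s - 76)
That last expression is T(s), already simplified. Scaling its denominator by 1/72 (the reciprocal of the leading coefficient) yields the monic denominator.

Final answer: s^5 + 29*s^4/18 + 73*s^3/36 + 323*s^2/72 + 15*s/8 - 19/18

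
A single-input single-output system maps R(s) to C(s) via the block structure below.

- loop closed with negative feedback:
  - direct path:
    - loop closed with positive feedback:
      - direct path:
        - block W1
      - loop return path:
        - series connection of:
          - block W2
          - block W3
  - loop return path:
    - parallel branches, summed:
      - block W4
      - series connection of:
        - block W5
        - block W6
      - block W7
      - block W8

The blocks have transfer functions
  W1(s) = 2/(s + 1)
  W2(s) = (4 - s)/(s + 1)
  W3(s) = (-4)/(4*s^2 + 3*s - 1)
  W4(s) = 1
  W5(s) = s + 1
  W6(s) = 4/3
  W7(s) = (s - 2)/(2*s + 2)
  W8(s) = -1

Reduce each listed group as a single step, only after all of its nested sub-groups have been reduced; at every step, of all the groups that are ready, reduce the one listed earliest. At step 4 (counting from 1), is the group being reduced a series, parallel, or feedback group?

Reducing step by step:

1. multiply W2, W3 (series)
2. feedback reduction of W1, (W2*W3)
3. cascade W5, W6
4. reduce the parallel group W4, (W5*W6), W7, W8
5. collapse the loop ([W1/(1-W1*(W2*W3))] forward, (W4+(W5*W6)+W7+W8) return)
The group at step 4 is a parallel group.

Answer: parallel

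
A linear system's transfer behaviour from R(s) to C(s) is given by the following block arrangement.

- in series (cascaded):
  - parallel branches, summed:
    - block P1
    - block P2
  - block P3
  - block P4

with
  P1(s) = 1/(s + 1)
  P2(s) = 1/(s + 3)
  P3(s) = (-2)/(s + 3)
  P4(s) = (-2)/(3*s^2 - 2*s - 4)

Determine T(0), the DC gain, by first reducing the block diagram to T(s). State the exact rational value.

[1] add P1, P2 (parallel); result (2*s + 4)/(s^2 + 4*s + 3)
[2] cascade (P1+P2), P3, P4; result (8*s + 16)/(3*s^5 + 19*s^4 + 27*s^3 - 31*s^2 - 78*s - 36)
Step 2 gives the overall T(s). Then T(0) = 16/(-36) = -4/9.

Answer: -4/9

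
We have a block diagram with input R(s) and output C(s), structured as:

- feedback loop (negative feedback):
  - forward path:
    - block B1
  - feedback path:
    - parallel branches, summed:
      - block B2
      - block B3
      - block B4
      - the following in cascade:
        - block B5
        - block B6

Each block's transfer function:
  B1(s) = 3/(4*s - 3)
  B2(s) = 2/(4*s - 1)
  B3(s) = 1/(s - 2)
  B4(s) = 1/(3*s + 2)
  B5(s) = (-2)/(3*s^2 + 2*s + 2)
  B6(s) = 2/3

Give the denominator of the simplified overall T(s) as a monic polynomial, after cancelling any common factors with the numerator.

Step 1: reduce the series chain B5, B6 = (-4)/(9*s^2 + 6*s + 6)
Step 2: add B2, B3, B4, (B5*B6) (parallel) = (198*s^4 - 24*s^3 + 64*s^2 - 72*s - 64)/(108*s^5 - 99*s^4 - 150*s^3 - 150*s^2 - 48*s + 24)
Step 3: feedback reduction of B1, (B2+B3+B4+(B5*B6)) = (108*s^5 - 99*s^4 - 150*s^3 - 150*s^2 - 48*s + 24)/(144*s^6 - 240*s^5 + 97*s^4 - 74*s^3 + 150*s^2 + 8*s - 88)
No further cancellation is possible in the step-3 result, so that is T(s). Its denominator becomes monic after dividing by the leading coefficient 144.

Hence the answer: s^6 - 5*s^5/3 + 97*s^4/144 - 37*s^3/72 + 25*s^2/24 + s/18 - 11/18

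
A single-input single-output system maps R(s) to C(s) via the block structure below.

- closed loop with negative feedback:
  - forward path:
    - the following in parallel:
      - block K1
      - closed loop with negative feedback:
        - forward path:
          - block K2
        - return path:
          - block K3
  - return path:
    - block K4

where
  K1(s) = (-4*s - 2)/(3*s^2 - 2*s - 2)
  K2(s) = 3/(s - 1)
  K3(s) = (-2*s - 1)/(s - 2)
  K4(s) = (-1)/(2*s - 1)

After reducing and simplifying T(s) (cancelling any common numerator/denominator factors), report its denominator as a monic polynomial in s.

Reducing step by step:

Step 1 - apply the feedback formula to K2, K3 -> (3*s - 6)/(s^2 - 9*s - 1)
Step 2 - sum the parallel branches K1, [K2/(1+K2*K3)] -> (5*s^3 + 10*s^2 + 28*s + 14)/(3*s^4 - 29*s^3 + 13*s^2 + 20*s + 2)
Step 3 - reduce the feedback loop with forward (K1+[K2/(1+K2*K3)]) and return K4 -> (10*s^4 + 15*s^3 + 46*s^2 - 14)/(6*s^5 - 61*s^4 + 50*s^3 + 17*s^2 - 44*s - 16)
Step 3 gives the fully reduced T(s), with no common factor left to cancel. The denominator's leading coefficient is 6, so divide each of its coefficients by 6 to get the monic form.

Answer: s^5 - 61*s^4/6 + 25*s^3/3 + 17*s^2/6 - 22*s/3 - 8/3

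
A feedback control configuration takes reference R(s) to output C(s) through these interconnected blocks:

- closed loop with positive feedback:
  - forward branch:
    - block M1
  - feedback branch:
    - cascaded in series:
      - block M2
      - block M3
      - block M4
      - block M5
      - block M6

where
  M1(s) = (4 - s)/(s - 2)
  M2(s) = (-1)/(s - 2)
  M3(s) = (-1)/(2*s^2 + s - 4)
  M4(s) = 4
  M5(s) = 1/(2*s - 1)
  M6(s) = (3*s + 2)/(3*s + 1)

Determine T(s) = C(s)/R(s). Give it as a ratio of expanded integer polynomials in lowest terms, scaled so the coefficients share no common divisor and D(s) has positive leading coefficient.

Answer: (-12*s^6 + 68*s^5 - 45*s^4 - 197*s^3 + 230*s^2 - 32)/(12*s^6 - 44*s^5 + 5*s^4 + 127*s^3 - 104*s^2 - 44*s - 16)

Working:
1. series reduction of M2, M3, M4, M5, M6 -> (12*s + 8)/(12*s^5 - 20*s^4 - 35*s^3 + 57*s^2 - 2*s - 8)
2. reduce the feedback loop with forward M1 and return (M2*M3*M4*M5*M6): this yields T(s), and no further normalization is needed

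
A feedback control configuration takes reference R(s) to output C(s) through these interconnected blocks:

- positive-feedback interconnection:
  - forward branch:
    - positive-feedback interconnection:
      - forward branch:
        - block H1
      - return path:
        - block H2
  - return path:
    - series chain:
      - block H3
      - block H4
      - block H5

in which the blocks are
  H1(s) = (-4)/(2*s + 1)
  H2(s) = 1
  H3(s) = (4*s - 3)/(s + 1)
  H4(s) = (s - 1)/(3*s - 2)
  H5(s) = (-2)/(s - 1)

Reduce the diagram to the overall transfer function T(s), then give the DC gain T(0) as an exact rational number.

1. apply the feedback formula to H1, H2 -> (-4)/(2*s + 5)
2. multiply H3, H4, H5 (series) -> (6 - 8*s)/(3*s^2 + s - 2)
3. apply the feedback formula to [H1/(1-H1*H2)], (H3*H4*H5) -> (-12*s^2 - 4*s + 8)/(6*s^3 + 17*s^2 - 31*s + 14)
Step 3 gives the overall T(s). Then T(0) = 8/14 = 4/7.

Answer: 4/7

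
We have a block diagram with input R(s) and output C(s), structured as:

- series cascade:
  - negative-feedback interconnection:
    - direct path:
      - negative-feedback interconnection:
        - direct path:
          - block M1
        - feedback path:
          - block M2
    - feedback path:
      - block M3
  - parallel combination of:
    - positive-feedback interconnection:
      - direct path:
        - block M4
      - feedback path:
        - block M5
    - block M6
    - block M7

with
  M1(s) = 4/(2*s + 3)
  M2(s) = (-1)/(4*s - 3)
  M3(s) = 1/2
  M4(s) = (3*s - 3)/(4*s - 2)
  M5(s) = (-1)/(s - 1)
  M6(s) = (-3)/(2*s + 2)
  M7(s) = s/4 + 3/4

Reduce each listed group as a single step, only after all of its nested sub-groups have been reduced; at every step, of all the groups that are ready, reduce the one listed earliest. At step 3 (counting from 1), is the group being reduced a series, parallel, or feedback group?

The answer is feedback.

Reasoning:
Step 1. apply the feedback formula to M1, M2
Step 2. collapse the loop ([M1/(1+M1*M2)] forward, M3 return)
Step 3. reduce the feedback loop with forward M4 and return M5
Step 4. add [M4/(1-M4*M5)], M6, M7 (parallel)
Step 5. combine [[M1/(1+M1*M2)]/(1+[M1/(1+M1*M2)]*M3)], ([M4/(1-M4*M5)]+M6+M7) in series
Step 3: feedback.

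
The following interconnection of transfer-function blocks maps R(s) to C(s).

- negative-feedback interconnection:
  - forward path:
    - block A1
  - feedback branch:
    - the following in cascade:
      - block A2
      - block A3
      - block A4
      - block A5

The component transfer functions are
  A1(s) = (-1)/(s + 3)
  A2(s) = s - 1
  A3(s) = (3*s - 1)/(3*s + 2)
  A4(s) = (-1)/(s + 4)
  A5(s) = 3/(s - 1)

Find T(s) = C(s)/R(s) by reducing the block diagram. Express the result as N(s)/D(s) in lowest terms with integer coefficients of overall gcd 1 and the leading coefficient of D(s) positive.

The answer is (-3*s^2 - 14*s - 8)/(3*s^3 + 23*s^2 + 59*s + 21).

Reasoning:
(1) multiply A2, A3, A4, A5 (series), giving (3 - 9*s)/(3*s^2 + 14*s + 8)
(2) close the feedback loop around A1, (A2*A3*A4*A5) - this is the overall T(s), already in the required normalized form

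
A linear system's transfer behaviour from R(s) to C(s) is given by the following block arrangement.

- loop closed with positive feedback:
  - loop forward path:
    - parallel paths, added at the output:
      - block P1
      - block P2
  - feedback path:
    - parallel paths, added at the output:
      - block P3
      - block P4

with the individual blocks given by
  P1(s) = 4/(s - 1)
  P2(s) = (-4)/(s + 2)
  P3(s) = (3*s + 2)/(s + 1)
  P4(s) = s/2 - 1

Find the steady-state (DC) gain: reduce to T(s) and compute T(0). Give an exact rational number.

Answer: -6/7

Working:
Step 1. add P1, P2 (parallel), giving 12/(s^2 + s - 2)
Step 2. sum the parallel branches P3, P4, giving (s^2 + 5*s + 2)/(2*s + 2)
Step 3. collapse the loop ((P1+P2) forward, (P3+P4) return), giving (12*s + 12)/(s^3 - 4*s^2 - 31*s - 14)
DC gain: substitute s = 0 into T(s) from step 3: T(0) = 12/(-14) = -6/7.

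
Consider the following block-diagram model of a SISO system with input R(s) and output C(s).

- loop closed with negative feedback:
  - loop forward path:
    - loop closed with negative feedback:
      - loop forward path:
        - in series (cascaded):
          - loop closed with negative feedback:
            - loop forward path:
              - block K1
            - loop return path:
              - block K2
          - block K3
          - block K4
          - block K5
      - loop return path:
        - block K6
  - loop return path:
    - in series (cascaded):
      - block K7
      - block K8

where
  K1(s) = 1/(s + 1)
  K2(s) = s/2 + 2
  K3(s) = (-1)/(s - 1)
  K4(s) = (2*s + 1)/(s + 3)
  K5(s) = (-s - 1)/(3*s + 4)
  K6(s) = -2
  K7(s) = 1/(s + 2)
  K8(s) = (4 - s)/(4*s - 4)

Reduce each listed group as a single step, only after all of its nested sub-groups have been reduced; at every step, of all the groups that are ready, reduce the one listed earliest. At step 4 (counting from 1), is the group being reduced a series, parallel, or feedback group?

Reducing step by step:

Step 1: collapse the loop (K1 forward, K2 return)
Step 2: series reduction of [K1/(1+K1*K2)], K3, K4, K5
Step 3: reduce the feedback loop with forward ([K1/(1+K1*K2)]*K3*K4*K5) and return K6
Step 4: cascade K7, K8
Step 5: reduce the feedback loop with forward [([K1/(1+K1*K2)]*K3*K4*K5)/(1+([K1/(1+K1*K2)]*K3*K4*K5)*K6)] and return (K7*K8)
Step 4: series.

Answer: series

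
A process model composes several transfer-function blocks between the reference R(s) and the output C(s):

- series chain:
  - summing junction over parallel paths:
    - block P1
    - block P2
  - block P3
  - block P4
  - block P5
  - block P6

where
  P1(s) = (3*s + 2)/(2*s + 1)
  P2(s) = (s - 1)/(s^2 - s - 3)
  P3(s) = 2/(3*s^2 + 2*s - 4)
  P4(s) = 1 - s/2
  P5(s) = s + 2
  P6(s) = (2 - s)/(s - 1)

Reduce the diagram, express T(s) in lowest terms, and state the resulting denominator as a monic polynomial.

The answer is s^6 - 5*s^5/6 - 16*s^4/3 + 2*s^3 + 41*s^2/6 - 5*s/3 - 2.

Reasoning:
Step 1 - combine P1, P2 in parallel = (3*s^3 + s^2 - 12*s - 7)/(2*s^3 - s^2 - 7*s - 3)
Step 2 - cascade (P1+P2), P3, P4, P5, P6 = (3*s^6 - 5*s^5 - 26*s^4 + 37*s^3 + 70*s^2 - 68*s - 56)/(6*s^6 - 5*s^5 - 32*s^4 + 12*s^3 + 41*s^2 - 10*s - 12)
T(s) is the step-2 result (common factors already cancelled). Leading coefficient of the denominator: 6. Divide through by 6 for the monic polynomial.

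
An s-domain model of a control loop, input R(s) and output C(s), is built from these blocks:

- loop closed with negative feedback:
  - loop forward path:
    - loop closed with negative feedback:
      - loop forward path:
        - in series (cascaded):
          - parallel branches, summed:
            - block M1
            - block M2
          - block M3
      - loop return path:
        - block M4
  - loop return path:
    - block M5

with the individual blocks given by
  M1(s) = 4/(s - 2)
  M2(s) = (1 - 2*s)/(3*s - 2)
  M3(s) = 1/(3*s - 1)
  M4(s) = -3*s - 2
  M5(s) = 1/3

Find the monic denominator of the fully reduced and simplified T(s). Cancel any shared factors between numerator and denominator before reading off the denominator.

The answer is s^3 - 224*s^2/45 + 13*s/9 + 38/45.

Reasoning:
[1] reduce the parallel group M1, M2; result (-2*s^2 + 17*s - 10)/(3*s^2 - 8*s + 4)
[2] multiply (M1+M2), M3 (series); result (-2*s^2 + 17*s - 10)/(9*s^3 - 27*s^2 + 20*s - 4)
[3] apply the feedback formula to ((M1+M2)*M3), M4; result (-2*s^2 + 17*s - 10)/(15*s^3 - 74*s^2 + 16*s + 16)
[4] close the feedback loop around [((M1+M2)*M3)/(1+((M1+M2)*M3)*M4)], M5; result (-6*s^2 + 51*s - 30)/(45*s^3 - 224*s^2 + 65*s + 38)
The result of step 4 is T(s) in lowest terms. Its denominator has leading coefficient 45; dividing the denominator through by 45 makes it monic.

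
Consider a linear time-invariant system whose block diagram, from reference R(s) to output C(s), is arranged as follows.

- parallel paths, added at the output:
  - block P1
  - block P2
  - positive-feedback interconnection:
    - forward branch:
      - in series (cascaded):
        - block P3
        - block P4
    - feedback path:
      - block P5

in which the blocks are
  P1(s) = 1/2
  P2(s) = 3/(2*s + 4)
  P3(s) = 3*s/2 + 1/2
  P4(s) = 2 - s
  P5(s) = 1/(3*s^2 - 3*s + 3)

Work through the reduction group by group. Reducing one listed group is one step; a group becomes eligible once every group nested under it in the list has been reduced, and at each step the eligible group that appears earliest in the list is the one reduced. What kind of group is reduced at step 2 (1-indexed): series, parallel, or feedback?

Step 1. cascade P3, P4
Step 2. reduce the feedback loop with forward (P3*P4) and return P5
Step 3. reduce the parallel group P1, P2, [(P3*P4)/(1-(P3*P4)*P5)]
So the answer for step 2 is feedback.

Answer: feedback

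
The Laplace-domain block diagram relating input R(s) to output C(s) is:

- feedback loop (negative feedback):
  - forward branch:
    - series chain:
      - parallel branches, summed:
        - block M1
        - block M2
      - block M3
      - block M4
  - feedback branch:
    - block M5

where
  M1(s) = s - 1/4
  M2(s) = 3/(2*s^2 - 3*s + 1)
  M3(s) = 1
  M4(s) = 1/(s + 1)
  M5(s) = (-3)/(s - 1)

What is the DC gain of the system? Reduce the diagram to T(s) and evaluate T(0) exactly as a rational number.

Step 1. combine M1, M2 in parallel: (8*s^3 - 14*s^2 + 7*s + 11)/(8*s^2 - 12*s + 4)
Step 2. cascade (M1+M2), M3, M4: (8*s^3 - 14*s^2 + 7*s + 11)/(8*s^3 - 4*s^2 - 8*s + 4)
Step 3. apply the feedback formula to ((M1+M2)*M3*M4), M5: (8*s^4 - 22*s^3 + 21*s^2 + 4*s - 11)/(8*s^4 - 36*s^3 + 38*s^2 - 9*s - 37)
That last expression is T(s); at s = 0 only the constant terms survive, so T(0) = -11/(-37) = 11/37.

Answer: 11/37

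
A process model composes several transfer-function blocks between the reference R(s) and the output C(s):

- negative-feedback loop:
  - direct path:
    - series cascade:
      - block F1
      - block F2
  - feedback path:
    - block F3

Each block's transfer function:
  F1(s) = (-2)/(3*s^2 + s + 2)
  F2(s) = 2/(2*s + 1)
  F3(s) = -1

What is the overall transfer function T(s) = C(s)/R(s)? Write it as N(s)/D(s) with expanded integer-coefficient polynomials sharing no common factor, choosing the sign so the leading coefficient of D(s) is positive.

Answer: (-4)/(6*s^3 + 5*s^2 + 5*s + 6)

Working:
1. cascade F1, F2: (-4)/(6*s^3 + 5*s^2 + 5*s + 2)
2. reduce the feedback loop with forward (F1*F2) and return F3; the result is T(s) itself (integer coefficients, no common factor, positive leading denominator coefficient)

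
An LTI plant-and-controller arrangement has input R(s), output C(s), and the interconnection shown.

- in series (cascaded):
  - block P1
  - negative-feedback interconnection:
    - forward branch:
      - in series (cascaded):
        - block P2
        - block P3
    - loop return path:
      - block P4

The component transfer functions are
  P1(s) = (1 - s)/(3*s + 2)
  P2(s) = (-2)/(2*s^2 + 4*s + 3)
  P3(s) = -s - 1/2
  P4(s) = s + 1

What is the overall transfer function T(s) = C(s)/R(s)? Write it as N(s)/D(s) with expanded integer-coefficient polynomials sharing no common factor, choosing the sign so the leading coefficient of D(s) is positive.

Answer: (-2*s^2 + s + 1)/(12*s^3 + 29*s^2 + 26*s + 8)

Working:
[1] multiply P2, P3 (series); result (2*s + 1)/(2*s^2 + 4*s + 3)
[2] apply the feedback formula to (P2*P3), P4; result (2*s + 1)/(4*s^2 + 7*s + 4)
[3] combine P1, [(P2*P3)/(1+(P2*P3)*P4)] in series: this yields T(s), and no further normalization is needed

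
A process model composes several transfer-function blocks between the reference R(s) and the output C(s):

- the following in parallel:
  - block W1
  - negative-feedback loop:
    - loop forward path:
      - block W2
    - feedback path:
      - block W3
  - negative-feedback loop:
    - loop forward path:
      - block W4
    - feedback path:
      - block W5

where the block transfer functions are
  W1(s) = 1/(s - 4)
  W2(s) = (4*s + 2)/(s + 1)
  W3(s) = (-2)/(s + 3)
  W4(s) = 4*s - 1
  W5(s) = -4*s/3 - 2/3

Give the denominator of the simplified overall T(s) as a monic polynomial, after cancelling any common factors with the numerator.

(1) collapse the loop (W2 forward, W3 return); result (4*s^2 + 14*s + 6)/(s^2 - 4*s - 1)
(2) feedback reduction of W4, W5; result (3 - 12*s)/(16*s^2 + 4*s - 5)
(3) sum the parallel branches W1, [W2/(1+W2*W3)], [W4/(1+W4*W5)]; result (64*s^5 - 12*s^4 - 789*s^3 - 815*s^2 + 167*s + 137)/(16*s^5 - 124*s^4 + 203*s^3 + 164*s^2 - 59*s - 20)
Step 3 gives the fully reduced T(s), with no common factor left to cancel. The denominator's leading coefficient is 16, so divide each of its coefficients by 16 to get the monic form.

Final answer: s^5 - 31*s^4/4 + 203*s^3/16 + 41*s^2/4 - 59*s/16 - 5/4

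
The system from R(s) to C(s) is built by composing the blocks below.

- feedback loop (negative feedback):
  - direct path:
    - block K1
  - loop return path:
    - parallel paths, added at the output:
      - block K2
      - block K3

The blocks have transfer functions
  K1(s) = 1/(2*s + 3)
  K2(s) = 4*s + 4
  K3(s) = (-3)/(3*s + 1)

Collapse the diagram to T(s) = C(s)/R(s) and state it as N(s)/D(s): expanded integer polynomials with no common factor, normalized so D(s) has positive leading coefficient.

The answer is (3*s + 1)/(18*s^2 + 27*s + 4).

Reasoning:
(1) combine K2, K3 in parallel gives (12*s^2 + 16*s + 1)/(3*s + 1)
(2) collapse the loop (K1 forward, (K2+K3) return), giving the overall T(s)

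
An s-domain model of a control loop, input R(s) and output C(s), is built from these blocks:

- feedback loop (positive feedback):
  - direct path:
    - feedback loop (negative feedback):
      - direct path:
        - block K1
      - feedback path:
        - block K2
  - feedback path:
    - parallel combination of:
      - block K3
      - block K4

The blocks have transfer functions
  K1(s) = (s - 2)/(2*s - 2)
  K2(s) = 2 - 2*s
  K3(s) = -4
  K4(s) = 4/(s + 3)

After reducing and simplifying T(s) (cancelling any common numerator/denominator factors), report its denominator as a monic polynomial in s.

[1] apply the feedback formula to K1, K2: (2 - s)/(2*s^2 - 8*s + 6)
[2] sum the parallel branches K3, K4: (-4*s - 8)/(s + 3)
[3] collapse the loop ([K1/(1+K1*K2)] forward, (K3+K4) return): (-s^2 - s + 6)/(2*s^3 - 6*s^2 - 18*s + 34)
The result of step 3 is T(s) in lowest terms. Its denominator has leading coefficient 2; dividing the denominator through by 2 makes it monic.

Hence the answer: s^3 - 3*s^2 - 9*s + 17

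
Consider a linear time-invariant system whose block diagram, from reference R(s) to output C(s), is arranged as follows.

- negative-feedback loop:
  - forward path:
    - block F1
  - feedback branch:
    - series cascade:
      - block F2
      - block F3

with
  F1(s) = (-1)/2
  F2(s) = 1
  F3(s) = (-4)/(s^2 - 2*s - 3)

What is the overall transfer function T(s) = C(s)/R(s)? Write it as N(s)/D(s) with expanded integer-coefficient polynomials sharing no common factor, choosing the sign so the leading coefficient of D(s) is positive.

Step 1 - combine F2, F3 in series -> (-4)/(s^2 - 2*s - 3)
Step 2 - collapse the loop (F1 forward, (F2*F3) return), giving the overall T(s)

Therefore the answer is (-s^2 + 2*s + 3)/(2*s^2 - 4*s - 2).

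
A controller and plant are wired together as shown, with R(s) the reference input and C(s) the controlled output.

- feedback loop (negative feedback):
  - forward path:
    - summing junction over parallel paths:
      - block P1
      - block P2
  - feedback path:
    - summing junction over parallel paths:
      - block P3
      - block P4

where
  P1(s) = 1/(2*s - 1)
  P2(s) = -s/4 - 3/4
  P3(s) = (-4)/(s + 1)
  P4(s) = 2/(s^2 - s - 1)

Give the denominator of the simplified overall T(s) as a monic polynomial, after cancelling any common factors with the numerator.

First reduce the diagram to T(s).

Step 1: parallel reduction of P1, P2: (-2*s^2 - 5*s + 7)/(8*s - 4)
Step 2: reduce the parallel group P3, P4: (-4*s^2 + 6*s + 6)/(s^3 - 2*s - 1)
Step 3: feedback reduction of (P1+P2), (P3+P4): (-2*s^5 - 5*s^4 + 11*s^3 + 12*s^2 - 9*s - 7)/(16*s^4 + 4*s^3 - 86*s^2 + 12*s + 46)
The result of step 3 is T(s) in lowest terms. Its denominator has leading coefficient 16; dividing the denominator through by 16 makes it monic.

Answer: s^4 + s^3/4 - 43*s^2/8 + 3*s/4 + 23/8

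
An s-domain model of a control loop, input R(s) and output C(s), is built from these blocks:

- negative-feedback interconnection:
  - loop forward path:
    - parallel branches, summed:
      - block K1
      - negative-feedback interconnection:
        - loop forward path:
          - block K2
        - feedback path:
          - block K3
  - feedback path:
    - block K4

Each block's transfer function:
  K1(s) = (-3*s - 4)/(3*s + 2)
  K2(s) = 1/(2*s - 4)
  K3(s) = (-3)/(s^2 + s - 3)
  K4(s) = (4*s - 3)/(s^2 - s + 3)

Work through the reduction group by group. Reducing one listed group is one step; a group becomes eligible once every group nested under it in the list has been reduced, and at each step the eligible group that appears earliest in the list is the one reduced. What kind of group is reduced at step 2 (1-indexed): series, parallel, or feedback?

[1] feedback reduction of K2, K3
[2] sum the parallel branches K1, [K2/(1+K2*K3)]
[3] reduce the feedback loop with forward (K1+[K2/(1+K2*K3)]) and return K4
So the answer for step 2 is parallel.

Answer: parallel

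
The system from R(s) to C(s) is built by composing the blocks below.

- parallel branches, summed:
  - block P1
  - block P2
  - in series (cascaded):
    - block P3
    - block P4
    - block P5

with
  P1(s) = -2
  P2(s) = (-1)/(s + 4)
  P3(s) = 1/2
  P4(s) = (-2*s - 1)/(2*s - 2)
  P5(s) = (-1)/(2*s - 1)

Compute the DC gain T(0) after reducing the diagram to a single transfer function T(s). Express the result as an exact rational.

1. multiply P3, P4, P5 (series); result (2*s + 1)/(8*s^2 - 12*s + 4)
2. sum the parallel branches P1, P2, (P3*P4*P5); result (-16*s^3 - 46*s^2 + 109*s - 32)/(8*s^3 + 20*s^2 - 44*s + 16)
Step 2 gives the overall T(s). Then T(0) = -32/16 = -2.

Final answer: -2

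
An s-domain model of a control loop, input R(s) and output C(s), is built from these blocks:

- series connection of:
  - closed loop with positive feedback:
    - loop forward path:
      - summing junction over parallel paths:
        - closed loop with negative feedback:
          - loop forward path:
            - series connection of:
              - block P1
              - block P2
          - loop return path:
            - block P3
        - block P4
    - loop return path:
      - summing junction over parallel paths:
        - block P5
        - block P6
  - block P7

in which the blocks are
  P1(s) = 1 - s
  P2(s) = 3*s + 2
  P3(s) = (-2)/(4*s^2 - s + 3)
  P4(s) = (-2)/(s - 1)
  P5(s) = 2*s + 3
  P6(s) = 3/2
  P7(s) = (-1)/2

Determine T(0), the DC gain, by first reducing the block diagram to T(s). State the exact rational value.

Reducing step by step:

(1) multiply P1, P2 (series) = -3*s^2 + s + 2
(2) feedback reduction of (P1*P2), P3 = (-12*s^4 + 7*s^3 - 2*s^2 + s + 6)/(10*s^2 - 3*s - 1)
(3) parallel reduction of [(P1*P2)/(1+(P1*P2)*P3)], P4 = (-12*s^5 + 19*s^4 - 9*s^3 - 17*s^2 + 11*s - 4)/(10*s^3 - 13*s^2 + 2*s + 1)
(4) combine P5, P6 in parallel = 2*s + 9/2
(5) apply the feedback formula to ([(P1*P2)/(1+(P1*P2)*P3)]+P4), (P5+P6) = (-24*s^5 + 38*s^4 - 18*s^3 - 34*s^2 + 22*s - 8)/(48*s^6 + 32*s^5 - 135*s^4 + 169*s^3 + 83*s^2 - 79*s + 38)
(6) reduce the series chain [([(P1*P2)/(1+(P1*P2)*P3)]+P4)/(1-([(P1*P2)/(1+(P1*P2)*P3)]+P4)*(P5+P6))], P7 = (12*s^5 - 19*s^4 + 9*s^3 + 17*s^2 - 11*s + 4)/(48*s^6 + 32*s^5 - 135*s^4 + 169*s^3 + 83*s^2 - 79*s + 38)
DC gain: substitute s = 0 into T(s) from step 6: T(0) = 4/38 = 2/19.

Answer: 2/19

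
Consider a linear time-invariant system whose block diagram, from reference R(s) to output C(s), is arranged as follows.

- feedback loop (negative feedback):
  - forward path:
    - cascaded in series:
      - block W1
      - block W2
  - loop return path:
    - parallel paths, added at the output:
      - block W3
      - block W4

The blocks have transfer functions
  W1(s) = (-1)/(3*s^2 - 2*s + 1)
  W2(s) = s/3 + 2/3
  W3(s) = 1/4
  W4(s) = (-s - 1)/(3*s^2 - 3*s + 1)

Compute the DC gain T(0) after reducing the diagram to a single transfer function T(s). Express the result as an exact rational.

Reducing step by step:

[1] reduce the series chain W1, W2 = (-s - 2)/(9*s^2 - 6*s + 3)
[2] combine W3, W4 in parallel = (3*s^2 - 7*s - 3)/(12*s^2 - 12*s + 4)
[3] reduce the feedback loop with forward (W1*W2) and return (W3+W4) = (-12*s^3 - 12*s^2 + 20*s - 8)/(108*s^4 - 183*s^3 + 145*s^2 - 43*s + 18)
That last expression is T(s); at s = 0 only the constant terms survive, so T(0) = -8/18 = -4/9.

Answer: -4/9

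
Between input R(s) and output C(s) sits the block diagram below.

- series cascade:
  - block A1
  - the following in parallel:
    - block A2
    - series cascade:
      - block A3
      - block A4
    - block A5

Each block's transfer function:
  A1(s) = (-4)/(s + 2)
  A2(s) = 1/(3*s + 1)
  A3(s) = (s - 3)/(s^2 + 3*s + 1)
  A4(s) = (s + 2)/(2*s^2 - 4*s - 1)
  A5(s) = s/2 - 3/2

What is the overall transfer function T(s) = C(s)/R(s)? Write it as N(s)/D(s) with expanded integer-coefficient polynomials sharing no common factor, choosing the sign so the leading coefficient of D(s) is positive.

Step 1. cascade A3, A4 -> (s^2 - s - 6)/(2*s^4 + 2*s^3 - 11*s^2 - 7*s - 1)
Step 2. sum the parallel branches A2, (A3*A4), A5 -> (6*s^6 - 10*s^5 - 51*s^4 + 71*s^3 + 60*s^2 - 23*s - 11)/(12*s^5 + 16*s^4 - 62*s^3 - 64*s^2 - 20*s - 2)
Step 3. combine A1, (A2+(A3*A4)+A5) in series - this is the overall T(s), already in the required normalized form

Therefore the answer is (-12*s^6 + 20*s^5 + 102*s^4 - 142*s^3 - 120*s^2 + 46*s + 22)/(6*s^6 + 20*s^5 - 15*s^4 - 94*s^3 - 74*s^2 - 21*s - 2).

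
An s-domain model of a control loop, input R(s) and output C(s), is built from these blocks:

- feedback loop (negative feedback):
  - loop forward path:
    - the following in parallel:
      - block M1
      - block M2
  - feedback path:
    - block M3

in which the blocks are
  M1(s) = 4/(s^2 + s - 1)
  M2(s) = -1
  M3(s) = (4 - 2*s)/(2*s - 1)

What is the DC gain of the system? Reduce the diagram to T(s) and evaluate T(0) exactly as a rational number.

(1) reduce the parallel group M1, M2: (-s^2 - s + 5)/(s^2 + s - 1)
(2) collapse the loop ((M1+M2) forward, M3 return): (-2*s^3 - s^2 + 11*s - 5)/(4*s^3 - s^2 - 17*s + 21)
Step 2 gives the overall T(s). Then T(0) = -5/21.

Final answer: -5/21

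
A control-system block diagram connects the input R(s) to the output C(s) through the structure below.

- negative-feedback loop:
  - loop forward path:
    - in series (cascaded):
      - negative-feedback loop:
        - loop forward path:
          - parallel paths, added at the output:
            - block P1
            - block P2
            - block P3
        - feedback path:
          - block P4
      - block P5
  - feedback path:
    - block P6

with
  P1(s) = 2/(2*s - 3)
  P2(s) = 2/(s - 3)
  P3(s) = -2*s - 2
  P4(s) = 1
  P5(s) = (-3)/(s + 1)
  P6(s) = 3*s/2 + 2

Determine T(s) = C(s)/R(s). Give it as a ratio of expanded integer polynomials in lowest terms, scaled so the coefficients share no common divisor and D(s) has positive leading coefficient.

1. sum the parallel branches P1, P2, P3 = (-4*s^3 + 14*s^2 + 6*s - 30)/(2*s^2 - 9*s + 9)
2. close the feedback loop around (P1+P2+P3), P4 = (4*s^3 - 14*s^2 - 6*s + 30)/(4*s^3 - 16*s^2 + 3*s + 21)
3. cascade [(P1+P2+P3)/(1+(P1+P2+P3)*P4)], P5 = (-12*s^3 + 42*s^2 + 18*s - 90)/(4*s^4 - 12*s^3 - 13*s^2 + 24*s + 21)
4. apply the feedback formula to ([(P1+P2+P3)/(1+(P1+P2+P3)*P4)]*P5), P6, giving the overall T(s)

Answer: (12*s^3 - 42*s^2 - 18*s + 90)/(14*s^4 - 27*s^3 - 98*s^2 + 75*s + 159)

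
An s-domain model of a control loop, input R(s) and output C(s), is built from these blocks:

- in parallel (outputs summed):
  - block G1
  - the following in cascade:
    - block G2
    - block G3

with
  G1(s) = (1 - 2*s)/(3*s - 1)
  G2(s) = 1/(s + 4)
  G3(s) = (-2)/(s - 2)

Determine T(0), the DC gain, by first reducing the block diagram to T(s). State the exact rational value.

1. reduce the series chain G2, G3; result (-2)/(s^2 + 2*s - 8)
2. combine G1, (G2*G3) in parallel; result (-2*s^3 - 3*s^2 + 12*s - 6)/(3*s^3 + 5*s^2 - 26*s + 8)
Step 2 gives the overall T(s). Then T(0) = -6/8 = -3/4.

Answer: -3/4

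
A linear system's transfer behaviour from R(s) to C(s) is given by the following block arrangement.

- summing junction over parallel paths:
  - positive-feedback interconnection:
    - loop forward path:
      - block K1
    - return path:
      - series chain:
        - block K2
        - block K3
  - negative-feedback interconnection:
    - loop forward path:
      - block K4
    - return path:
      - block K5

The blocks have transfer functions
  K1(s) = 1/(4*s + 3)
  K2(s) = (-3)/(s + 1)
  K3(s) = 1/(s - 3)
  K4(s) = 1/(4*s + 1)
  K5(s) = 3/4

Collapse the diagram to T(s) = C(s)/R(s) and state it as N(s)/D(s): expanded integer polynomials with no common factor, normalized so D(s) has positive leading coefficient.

(1) combine K2, K3 in series; result (-3)/(s^2 - 2*s - 3)
(2) apply the feedback formula to K1, (K2*K3); result (s^2 - 2*s - 3)/(4*s^3 - 5*s^2 - 18*s - 6)
(3) apply the feedback formula to K4, K5; result 4/(16*s + 7)
(4) combine [K1/(1-K1*(K2*K3))], [K4/(1+K4*K5)] in parallel - this is the overall T(s), already in the required normalized form

Hence the answer: (32*s^3 - 45*s^2 - 134*s - 45)/(64*s^4 - 52*s^3 - 323*s^2 - 222*s - 42)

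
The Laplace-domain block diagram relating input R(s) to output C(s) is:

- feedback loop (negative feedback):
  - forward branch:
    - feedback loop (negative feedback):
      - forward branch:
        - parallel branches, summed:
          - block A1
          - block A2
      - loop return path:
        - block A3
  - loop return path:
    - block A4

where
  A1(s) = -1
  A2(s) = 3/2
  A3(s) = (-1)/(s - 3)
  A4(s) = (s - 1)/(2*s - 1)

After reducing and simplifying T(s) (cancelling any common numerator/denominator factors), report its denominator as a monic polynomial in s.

Answer: s^2 - 4*s + 2

Working:
Step 1. parallel reduction of A1, A2 = 1/2
Step 2. reduce the feedback loop with forward (A1+A2) and return A3 = (s - 3)/(2*s - 7)
Step 3. apply the feedback formula to [(A1+A2)/(1+(A1+A2)*A3)], A4 = (2*s^2 - 7*s + 3)/(5*s^2 - 20*s + 10)
Step 3 gives the fully reduced T(s), with no common factor left to cancel. The denominator's leading coefficient is 5, so divide each of its coefficients by 5 to get the monic form.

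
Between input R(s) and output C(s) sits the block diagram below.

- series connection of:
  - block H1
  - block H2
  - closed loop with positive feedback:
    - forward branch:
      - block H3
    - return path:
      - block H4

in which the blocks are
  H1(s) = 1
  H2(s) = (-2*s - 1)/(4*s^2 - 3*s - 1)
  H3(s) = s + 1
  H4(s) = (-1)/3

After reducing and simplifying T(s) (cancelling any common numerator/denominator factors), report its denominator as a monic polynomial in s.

Answer: s^3 + 13*s^2/4 - 13*s/4 - 1

Working:
(1) close the feedback loop around H3, H4 -> (3*s + 3)/(s + 4)
(2) multiply H1, H2, [H3/(1-H3*H4)] (series) -> (-6*s^2 - 9*s - 3)/(4*s^3 + 13*s^2 - 13*s - 4)
Step 2 gives the fully reduced T(s), with no common factor left to cancel. The denominator's leading coefficient is 4, so divide each of its coefficients by 4 to get the monic form.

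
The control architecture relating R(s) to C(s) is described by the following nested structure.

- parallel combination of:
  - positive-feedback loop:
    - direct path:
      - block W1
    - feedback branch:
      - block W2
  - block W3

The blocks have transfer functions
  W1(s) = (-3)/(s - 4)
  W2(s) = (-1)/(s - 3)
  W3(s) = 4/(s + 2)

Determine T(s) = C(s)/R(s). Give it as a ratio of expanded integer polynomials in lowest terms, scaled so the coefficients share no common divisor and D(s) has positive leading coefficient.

Reducing step by step:

Step 1: apply the feedback formula to W1, W2; result (9 - 3*s)/(s^2 - 7*s + 9)
Step 2: combine [W1/(1-W1*W2)], W3 in parallel, giving the overall T(s)

Answer: (s^2 - 25*s + 54)/(s^3 - 5*s^2 - 5*s + 18)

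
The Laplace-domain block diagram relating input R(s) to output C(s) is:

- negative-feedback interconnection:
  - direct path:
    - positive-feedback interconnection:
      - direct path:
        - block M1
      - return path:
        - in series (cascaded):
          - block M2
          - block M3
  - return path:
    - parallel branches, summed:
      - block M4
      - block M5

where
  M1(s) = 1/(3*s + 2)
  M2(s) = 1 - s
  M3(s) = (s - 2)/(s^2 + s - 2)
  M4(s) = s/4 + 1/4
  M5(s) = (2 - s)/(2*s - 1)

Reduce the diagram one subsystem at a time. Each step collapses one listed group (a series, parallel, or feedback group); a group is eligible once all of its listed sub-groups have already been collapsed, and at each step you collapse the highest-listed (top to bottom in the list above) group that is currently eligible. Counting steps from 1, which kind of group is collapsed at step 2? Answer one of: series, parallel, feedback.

Step 1 - reduce the series chain M2, M3
Step 2 - collapse the loop (M1 forward, (M2*M3) return)
Step 3 - sum the parallel branches M4, M5
Step 4 - close the feedback loop around [M1/(1-M1*(M2*M3))], (M4+M5)
At step 2 the group reduced is feedback.

Answer: feedback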